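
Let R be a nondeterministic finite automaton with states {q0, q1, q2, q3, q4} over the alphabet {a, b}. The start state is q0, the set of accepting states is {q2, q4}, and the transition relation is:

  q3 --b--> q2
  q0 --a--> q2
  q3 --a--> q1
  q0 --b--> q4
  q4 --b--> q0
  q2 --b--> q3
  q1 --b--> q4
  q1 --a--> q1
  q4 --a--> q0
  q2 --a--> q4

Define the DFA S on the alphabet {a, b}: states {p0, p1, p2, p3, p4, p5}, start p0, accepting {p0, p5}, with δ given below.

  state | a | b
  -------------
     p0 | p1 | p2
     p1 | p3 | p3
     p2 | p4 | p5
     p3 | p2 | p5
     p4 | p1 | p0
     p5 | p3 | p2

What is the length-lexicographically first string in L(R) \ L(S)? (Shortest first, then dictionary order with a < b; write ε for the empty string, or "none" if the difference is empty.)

The string a is accepted by R but not by S.
No shorter string lies in the difference, and a is the lexicographically first length-1 string in L(R) \ L(S).

a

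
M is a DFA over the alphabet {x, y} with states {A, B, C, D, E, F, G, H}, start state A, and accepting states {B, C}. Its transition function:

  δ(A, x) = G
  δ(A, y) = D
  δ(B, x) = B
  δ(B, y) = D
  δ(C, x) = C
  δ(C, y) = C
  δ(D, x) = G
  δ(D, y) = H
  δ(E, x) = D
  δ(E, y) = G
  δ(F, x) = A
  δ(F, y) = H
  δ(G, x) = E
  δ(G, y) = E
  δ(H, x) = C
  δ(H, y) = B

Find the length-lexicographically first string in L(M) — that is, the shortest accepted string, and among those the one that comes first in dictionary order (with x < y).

A breadth-first search from A reaches an accepting state first via the path A → D → H → C on input yyx.
No string of length < 3 is accepted (BFS exhausts all shorter strings without reaching an accepting state), and yyx is the lexicographically least accepting string of length 3.

yyx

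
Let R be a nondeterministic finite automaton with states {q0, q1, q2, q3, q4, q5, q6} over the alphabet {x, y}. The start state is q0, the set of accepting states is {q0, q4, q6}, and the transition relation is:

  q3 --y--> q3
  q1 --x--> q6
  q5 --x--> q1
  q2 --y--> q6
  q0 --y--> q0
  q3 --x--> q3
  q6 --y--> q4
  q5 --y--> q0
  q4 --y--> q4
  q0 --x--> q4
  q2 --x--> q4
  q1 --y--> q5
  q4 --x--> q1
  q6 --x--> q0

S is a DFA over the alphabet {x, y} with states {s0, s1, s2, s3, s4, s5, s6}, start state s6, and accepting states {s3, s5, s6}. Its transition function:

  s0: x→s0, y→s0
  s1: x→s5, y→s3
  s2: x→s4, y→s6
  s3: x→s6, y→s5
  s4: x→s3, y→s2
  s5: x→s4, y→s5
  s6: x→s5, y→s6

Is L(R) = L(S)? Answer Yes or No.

Yes

Exploring the product automaton R × S from the start pair (q0, s6), following both machines on each input symbol, reaches 5 state pairs: (q0, s6), (q4, s5), (q1, s4), (q6, s3), (q5, s2).
R accepts in {q0, q4, q6} and S accepts in {s3, s5, s6}. In every reachable pair the two components are either both accepting — (q0, s6), (q4, s5), (q6, s3) — or both non-accepting, so no string is accepted by exactly one of the machines: L(R) \ L(S) and L(S) \ L(R) are both empty.
Hence every string is accepted by R iff it is accepted by S, and the two languages coincide.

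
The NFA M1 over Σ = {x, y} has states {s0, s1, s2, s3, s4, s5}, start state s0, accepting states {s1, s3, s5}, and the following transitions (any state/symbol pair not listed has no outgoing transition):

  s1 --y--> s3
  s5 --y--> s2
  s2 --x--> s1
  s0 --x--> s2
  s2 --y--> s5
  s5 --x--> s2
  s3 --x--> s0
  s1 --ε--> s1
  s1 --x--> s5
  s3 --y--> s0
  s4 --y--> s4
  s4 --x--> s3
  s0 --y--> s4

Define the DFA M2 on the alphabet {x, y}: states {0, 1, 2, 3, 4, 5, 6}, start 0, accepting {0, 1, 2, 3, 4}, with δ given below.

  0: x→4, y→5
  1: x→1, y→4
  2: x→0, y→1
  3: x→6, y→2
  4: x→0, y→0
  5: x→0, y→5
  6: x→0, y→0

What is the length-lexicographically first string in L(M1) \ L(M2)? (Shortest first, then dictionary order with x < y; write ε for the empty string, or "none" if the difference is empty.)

The string xxy is accepted by M1 but not by M2.
No shorter string lies in the difference, and xxy is the lexicographically first length-3 string in L(M1) \ L(M2).

xxy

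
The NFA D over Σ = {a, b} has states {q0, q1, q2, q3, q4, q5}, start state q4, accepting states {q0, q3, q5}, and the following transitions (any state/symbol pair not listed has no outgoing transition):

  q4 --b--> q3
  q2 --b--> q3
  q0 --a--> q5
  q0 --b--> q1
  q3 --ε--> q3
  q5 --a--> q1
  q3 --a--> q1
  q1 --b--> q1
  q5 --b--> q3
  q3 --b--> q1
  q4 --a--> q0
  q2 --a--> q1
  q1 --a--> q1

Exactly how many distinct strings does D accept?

The useful subgraph on states {q0, q3, q4, q5} is acyclic, so L(D) is finite; the longest accepting path visits 4 useful states, giving maximum string length 3.
Counting accepting paths from q4 by length: 2 of length 1, 1 of length 2, 1 of length 3. Total 4.

4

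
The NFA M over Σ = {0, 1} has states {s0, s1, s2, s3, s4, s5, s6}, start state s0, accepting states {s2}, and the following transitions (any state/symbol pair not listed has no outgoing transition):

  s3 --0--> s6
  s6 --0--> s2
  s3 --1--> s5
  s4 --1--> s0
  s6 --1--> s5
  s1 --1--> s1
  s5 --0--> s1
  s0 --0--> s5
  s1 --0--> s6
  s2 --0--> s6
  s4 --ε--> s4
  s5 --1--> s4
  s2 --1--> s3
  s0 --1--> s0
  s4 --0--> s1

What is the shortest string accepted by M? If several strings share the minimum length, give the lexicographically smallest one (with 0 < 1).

0000

A breadth-first search from s0 reaches an accepting state first via the path s0 → s5 → s1 → s6 → s2 on input 0000.
No string of length < 4 is accepted (BFS exhausts all shorter strings without reaching an accepting state), and 0000 is the lexicographically least accepting string of length 4.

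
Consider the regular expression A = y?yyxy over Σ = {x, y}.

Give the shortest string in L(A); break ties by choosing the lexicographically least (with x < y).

yyxy

By inspection of the expression, no string of length less than 4 matches, and yyxy is the lexicographically first match of length 4.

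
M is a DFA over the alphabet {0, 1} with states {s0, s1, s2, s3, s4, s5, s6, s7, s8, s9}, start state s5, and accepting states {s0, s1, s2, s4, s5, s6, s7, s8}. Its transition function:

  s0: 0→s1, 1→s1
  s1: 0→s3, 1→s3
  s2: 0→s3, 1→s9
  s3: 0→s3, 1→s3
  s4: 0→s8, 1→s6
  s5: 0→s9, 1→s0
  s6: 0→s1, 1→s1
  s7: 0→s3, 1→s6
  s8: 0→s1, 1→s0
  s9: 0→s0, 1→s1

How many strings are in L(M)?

The useful subgraph on states {s0, s1, s5, s9} is acyclic, so L(M) is finite; the longest accepting path visits 4 useful states, giving maximum string length 3.
Counting accepting paths from s5 by length: 1 of length 0, 1 of length 1, 4 of length 2, 2 of length 3. Total 8.

8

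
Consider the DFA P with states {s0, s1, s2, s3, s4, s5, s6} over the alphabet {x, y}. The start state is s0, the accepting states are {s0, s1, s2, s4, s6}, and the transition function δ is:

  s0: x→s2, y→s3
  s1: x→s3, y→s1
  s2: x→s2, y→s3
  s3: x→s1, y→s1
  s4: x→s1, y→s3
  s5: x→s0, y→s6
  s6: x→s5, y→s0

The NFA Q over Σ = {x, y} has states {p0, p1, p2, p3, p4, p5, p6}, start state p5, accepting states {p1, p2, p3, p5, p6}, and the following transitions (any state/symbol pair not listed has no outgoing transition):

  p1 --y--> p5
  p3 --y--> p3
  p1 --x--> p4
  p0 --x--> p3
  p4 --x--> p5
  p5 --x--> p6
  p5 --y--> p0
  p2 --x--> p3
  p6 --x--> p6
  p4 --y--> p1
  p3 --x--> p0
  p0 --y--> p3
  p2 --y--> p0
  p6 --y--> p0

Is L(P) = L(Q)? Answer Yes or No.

Yes

Exploring the product automaton P × Q from the start pair (s0, p5), following both machines on each input symbol, reaches 4 state pairs: (s0, p5), (s2, p6), (s3, p0), (s1, p3).
P accepts in {s0, s1, s2, s4, s6} and Q accepts in {p1, p2, p3, p5, p6}. In every reachable pair the two components are either both accepting — (s0, p5), (s2, p6), (s1, p3) — or both non-accepting, so no string is accepted by exactly one of the machines: L(P) \ L(Q) and L(Q) \ L(P) are both empty.
Hence every string is accepted by P iff it is accepted by Q, and the two languages coincide.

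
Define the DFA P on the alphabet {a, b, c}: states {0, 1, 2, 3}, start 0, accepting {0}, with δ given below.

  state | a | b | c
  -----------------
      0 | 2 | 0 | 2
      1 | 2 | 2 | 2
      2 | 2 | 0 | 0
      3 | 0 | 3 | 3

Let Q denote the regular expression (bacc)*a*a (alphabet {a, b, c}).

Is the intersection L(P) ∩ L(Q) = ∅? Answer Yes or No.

Converting the expression Q to a DFA (subset construction, then merging equivalent states) gives the minimal DFA with states {q0, q1, q2, q3, q4, q5}, start state q0, accepting states {q1} and transitions q0: a→q1, b→q2, c→q3; q1: a→q1, b→q3, c→q3; q2: a→q4, b→q3, c→q3; q3: a→q3, b→q3, c→q3; q4: a→q3, b→q3, c→q5; q5: a→q3, b→q3, c→q0.
Exploring the product automaton P × Q from the start pair (0, q0), following both machines on each input symbol, reaches 8 state pairs: (0, q0), (2, q1), (0, q2), (2, q3), (0, q3), (2, q4), (0, q5), (2, q0).
P accepts in {0} and Q accepts in {q1}; no reachable pair has both components accepting, so no string drives both machines to acceptance simultaneously and L(P) ∩ L(Q) = ∅.
So no string is accepted by both, and the intersection is empty.

Yes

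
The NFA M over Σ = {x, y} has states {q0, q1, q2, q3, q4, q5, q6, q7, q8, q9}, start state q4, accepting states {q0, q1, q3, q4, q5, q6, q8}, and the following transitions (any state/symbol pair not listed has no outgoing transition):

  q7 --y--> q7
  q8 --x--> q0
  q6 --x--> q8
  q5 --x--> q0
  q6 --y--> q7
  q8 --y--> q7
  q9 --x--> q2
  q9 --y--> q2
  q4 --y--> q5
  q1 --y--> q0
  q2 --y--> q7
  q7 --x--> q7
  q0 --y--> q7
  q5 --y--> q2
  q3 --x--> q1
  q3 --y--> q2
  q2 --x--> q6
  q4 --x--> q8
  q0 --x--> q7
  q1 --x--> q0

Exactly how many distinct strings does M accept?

8

The useful subgraph on states {q0, q2, q4, q5, q6, q8} is acyclic, so L(M) is finite; the longest accepting path visits 6 useful states, giving maximum string length 5.
Counting accepting paths from q4 by length: 1 of length 0, 2 of length 1, 2 of length 2, 1 of length 3, 1 of length 4, 1 of length 5. Total 8.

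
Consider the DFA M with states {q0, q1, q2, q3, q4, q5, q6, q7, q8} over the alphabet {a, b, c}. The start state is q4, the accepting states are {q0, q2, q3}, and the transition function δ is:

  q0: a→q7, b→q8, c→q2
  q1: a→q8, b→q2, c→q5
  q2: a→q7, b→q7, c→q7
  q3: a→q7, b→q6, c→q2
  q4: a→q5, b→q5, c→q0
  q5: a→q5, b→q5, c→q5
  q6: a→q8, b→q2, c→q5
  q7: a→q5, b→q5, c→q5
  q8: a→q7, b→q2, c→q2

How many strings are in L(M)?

The useful subgraph on states {q0, q2, q4, q8} is acyclic, so L(M) is finite; the longest accepting path visits 4 useful states, giving maximum string length 3.
Counting accepting paths from q4 by length: 1 of length 1, 1 of length 2, 2 of length 3. Total 4.

4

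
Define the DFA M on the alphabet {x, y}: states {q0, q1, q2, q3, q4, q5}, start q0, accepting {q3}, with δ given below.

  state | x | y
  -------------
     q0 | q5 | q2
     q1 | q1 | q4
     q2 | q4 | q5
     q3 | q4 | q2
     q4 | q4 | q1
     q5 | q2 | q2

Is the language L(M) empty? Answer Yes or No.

The states reachable from the start state are {q0, q1, q2, q4, q5}.
None of the accepting states {q3} is reachable, so no string is accepted and L(M) = ∅.

Yes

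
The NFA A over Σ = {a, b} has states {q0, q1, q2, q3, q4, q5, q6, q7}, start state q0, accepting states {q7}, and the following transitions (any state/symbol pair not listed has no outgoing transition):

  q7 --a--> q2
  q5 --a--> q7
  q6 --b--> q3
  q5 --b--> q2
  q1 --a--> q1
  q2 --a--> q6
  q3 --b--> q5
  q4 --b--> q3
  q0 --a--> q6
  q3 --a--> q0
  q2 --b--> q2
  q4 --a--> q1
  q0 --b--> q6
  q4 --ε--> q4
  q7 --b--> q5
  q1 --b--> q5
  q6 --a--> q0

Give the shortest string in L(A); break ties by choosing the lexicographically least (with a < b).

abba

A breadth-first search from q0 reaches an accepting state first via the path q0 → q6 → q3 → q5 → q7 on input abba.
No string of length < 4 is accepted (BFS exhausts all shorter strings without reaching an accepting state), and abba is the lexicographically least accepting string of length 4.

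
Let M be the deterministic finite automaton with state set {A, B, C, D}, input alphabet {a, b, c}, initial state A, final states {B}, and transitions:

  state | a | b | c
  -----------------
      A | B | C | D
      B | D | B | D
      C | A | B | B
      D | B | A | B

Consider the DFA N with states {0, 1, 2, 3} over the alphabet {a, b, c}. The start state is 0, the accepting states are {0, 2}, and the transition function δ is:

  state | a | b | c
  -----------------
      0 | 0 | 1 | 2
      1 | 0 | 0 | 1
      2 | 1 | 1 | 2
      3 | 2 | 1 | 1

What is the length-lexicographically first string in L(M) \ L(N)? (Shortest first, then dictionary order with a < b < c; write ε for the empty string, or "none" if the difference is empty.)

ab

The string ab is accepted by M but not by N.
No shorter string lies in the difference, and ab is the lexicographically first length-2 string in L(M) \ L(N).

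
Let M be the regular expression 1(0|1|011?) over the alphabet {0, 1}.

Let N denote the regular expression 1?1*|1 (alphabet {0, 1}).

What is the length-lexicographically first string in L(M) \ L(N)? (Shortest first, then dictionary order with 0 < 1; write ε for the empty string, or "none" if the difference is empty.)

10

The string 10 is accepted by M but not by N.
No shorter string lies in the difference, and 10 is the lexicographically first length-2 string in L(M) \ L(N).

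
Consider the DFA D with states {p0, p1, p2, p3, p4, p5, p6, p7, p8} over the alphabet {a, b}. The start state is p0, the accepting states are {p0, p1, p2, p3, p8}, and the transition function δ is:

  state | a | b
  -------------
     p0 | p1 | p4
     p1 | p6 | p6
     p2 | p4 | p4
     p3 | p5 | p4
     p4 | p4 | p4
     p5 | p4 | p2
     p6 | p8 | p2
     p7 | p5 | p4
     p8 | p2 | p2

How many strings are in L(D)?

The useful subgraph on states {p0, p1, p2, p6, p8} is acyclic, so L(D) is finite; the longest accepting path visits 5 useful states, giving maximum string length 4.
Counting accepting paths from p0 by length: 1 of length 0, 1 of length 1, 4 of length 3, 4 of length 4. Total 10.

10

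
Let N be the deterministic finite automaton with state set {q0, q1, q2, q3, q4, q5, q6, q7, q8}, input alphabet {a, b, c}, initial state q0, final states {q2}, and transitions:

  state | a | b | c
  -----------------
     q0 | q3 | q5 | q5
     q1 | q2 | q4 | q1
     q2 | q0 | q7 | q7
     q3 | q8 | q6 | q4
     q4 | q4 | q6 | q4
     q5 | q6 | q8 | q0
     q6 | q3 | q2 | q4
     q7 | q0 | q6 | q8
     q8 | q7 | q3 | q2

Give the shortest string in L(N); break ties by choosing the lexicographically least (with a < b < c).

aac

A breadth-first search from q0 reaches an accepting state first via the path q0 → q3 → q8 → q2 on input aac.
No string of length < 3 is accepted (BFS exhausts all shorter strings without reaching an accepting state), and aac is the lexicographically least accepting string of length 3.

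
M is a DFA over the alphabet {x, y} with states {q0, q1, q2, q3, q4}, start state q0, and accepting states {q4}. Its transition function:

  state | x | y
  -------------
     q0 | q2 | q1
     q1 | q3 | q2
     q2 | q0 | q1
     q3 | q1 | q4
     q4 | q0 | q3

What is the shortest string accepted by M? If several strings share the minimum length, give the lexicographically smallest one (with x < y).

A breadth-first search from q0 reaches an accepting state first via the path q0 → q1 → q3 → q4 on input yxy.
No string of length < 3 is accepted (BFS exhausts all shorter strings without reaching an accepting state), and yxy is the lexicographically least accepting string of length 3.

yxy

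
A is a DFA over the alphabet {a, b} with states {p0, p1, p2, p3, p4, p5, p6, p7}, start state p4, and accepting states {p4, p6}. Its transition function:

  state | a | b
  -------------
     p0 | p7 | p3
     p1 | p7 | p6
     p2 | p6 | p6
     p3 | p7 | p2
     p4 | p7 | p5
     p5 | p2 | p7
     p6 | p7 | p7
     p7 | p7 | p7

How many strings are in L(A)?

3

The useful subgraph on states {p2, p4, p5, p6} is acyclic, so L(A) is finite; the longest accepting path visits 4 useful states, giving maximum string length 3.
Counting accepting paths from p4 by length: 1 of length 0, 2 of length 3. Total 3.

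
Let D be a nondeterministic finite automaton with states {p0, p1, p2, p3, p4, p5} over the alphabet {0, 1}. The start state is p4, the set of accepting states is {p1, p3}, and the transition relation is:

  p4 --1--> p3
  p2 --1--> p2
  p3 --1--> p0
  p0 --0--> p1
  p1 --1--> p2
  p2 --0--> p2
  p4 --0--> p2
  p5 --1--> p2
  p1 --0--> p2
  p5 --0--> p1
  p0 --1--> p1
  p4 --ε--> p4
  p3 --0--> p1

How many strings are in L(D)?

The useful subgraph on states {p0, p1, p3, p4} is acyclic, so L(D) is finite; the longest accepting path visits 4 useful states, giving maximum string length 3.
Counting accepting paths from p4 by length: 1 of length 1, 1 of length 2, 2 of length 3. Total 4.

4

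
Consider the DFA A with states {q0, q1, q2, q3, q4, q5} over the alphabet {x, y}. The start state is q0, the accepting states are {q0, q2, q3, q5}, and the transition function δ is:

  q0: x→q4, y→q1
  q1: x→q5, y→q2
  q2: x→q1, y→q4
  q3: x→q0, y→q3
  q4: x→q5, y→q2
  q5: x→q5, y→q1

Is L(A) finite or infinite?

State q1 is reachable from the start and can reach an accepting state, and it lies on the cycle q1 → q2 → q1.
Traversing that cycle any number of times yields accepted strings of unbounded length, so the language is infinite.

infinite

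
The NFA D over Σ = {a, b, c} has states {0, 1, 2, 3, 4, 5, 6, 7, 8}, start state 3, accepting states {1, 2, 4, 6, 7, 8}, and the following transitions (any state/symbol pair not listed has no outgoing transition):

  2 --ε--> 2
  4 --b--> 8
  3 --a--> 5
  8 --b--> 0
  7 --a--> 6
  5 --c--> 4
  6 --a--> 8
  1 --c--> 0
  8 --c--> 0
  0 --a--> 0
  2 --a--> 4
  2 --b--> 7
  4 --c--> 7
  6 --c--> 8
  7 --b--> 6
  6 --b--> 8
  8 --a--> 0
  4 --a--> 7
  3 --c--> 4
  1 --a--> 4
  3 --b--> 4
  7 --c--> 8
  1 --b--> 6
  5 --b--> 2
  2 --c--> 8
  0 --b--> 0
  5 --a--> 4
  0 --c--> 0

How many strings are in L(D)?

122

The useful subgraph on states {2, 3, 4, 5, 6, 7, 8} is acyclic, so L(D) is finite; the longest accepting path visits 7 useful states, giving maximum string length 6.
Counting accepting paths from 3 by length: 2 of length 1, 9 of length 2, 21 of length 3, 42 of length 4, 36 of length 5, 12 of length 6. Total 122.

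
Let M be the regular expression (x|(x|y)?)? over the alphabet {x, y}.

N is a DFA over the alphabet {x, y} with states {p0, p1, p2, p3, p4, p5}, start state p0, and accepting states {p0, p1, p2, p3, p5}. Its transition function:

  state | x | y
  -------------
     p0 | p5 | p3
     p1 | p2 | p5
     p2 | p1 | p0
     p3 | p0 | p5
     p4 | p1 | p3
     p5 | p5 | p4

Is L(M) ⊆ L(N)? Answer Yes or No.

Converting the expression M to a DFA (subset construction, then merging equivalent states) gives the minimal DFA with states {m0, m1, m2}, start state m0, accepting states {m0, m1} and transitions m0: x→m1, y→m1; m1: x→m2, y→m2; m2: x→m2, y→m2.
Exploring the product automaton M × N from the start pair (m0, p0), following both machines on each input symbol, reaches 9 state pairs: (m0, p0), (m1, p5), (m1, p3), (m2, p5), (m2, p4), (m2, p0), (m2, p1), (m2, p3), (m2, p2).
M accepts in {m0, m1} and N accepts in {p0, p1, p2, p3, p5}. The reachable pairs whose M-component is accepting are (m0, p0), (m1, p5), (m1, p3); in each of them the N-component is accepting too, so the product for L(M) \ L(N) (M-component accepting, N-component rejecting) has no reachable accepting pair and the difference is empty.
Hence every string in L(M) is also in L(N).

Yes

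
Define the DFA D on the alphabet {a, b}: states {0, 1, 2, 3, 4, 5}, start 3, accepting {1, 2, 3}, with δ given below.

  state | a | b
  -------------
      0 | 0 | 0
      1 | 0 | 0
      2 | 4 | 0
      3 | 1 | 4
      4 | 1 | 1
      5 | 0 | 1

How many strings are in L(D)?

4

The useful subgraph on states {1, 3, 4} is acyclic, so L(D) is finite; the longest accepting path visits 3 useful states, giving maximum string length 2.
Counting accepting paths from 3 by length: 1 of length 0, 1 of length 1, 2 of length 2. Total 4.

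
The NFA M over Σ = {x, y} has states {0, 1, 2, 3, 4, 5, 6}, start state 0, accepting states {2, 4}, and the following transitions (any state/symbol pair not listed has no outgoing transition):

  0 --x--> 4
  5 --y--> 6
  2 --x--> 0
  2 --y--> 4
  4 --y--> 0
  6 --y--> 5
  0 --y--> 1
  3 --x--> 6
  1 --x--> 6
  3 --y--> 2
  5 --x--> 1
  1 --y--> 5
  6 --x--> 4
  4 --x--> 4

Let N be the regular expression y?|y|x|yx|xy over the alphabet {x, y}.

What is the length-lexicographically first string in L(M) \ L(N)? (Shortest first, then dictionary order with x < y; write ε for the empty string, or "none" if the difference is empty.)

xx

The string xx is accepted by M but not by N.
No shorter string lies in the difference, and xx is the lexicographically first length-2 string in L(M) \ L(N).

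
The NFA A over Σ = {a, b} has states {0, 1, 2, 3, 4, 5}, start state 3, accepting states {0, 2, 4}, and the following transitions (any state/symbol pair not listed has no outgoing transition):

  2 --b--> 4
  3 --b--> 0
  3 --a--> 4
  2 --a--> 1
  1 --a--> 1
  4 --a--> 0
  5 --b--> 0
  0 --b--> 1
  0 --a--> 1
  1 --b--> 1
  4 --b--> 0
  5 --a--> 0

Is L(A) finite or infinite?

The useful states (reachable from 3 and able to reach an accepting state) are {0, 3, 4}.
Restricted to these states the transition graph has no cycle, so every accepting path has bounded length and L is finite.

finite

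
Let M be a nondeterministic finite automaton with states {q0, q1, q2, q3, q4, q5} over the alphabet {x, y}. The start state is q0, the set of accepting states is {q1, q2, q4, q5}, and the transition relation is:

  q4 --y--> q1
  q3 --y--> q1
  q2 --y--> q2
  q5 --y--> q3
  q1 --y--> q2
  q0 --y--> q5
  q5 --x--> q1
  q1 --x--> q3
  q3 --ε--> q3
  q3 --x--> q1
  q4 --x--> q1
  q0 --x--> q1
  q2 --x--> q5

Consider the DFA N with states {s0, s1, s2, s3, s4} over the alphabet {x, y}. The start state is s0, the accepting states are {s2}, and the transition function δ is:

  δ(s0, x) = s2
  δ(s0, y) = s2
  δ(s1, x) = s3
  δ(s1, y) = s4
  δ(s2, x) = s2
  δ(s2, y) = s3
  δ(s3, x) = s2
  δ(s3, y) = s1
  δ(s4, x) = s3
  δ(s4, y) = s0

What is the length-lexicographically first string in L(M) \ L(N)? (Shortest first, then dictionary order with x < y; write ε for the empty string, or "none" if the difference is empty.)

The string xy is accepted by M but not by N.
No shorter string lies in the difference, and xy is the lexicographically first length-2 string in L(M) \ L(N).

xy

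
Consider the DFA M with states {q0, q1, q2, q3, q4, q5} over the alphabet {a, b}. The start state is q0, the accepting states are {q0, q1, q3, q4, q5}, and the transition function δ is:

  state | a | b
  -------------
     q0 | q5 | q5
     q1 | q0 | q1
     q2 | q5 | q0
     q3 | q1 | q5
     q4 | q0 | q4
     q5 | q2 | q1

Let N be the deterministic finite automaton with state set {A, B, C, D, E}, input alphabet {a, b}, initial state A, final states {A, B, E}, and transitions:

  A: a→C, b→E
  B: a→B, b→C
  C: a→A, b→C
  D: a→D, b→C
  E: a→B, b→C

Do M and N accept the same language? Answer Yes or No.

The string a is accepted by M but rejected by N.
So L(M) ≠ L(N).

No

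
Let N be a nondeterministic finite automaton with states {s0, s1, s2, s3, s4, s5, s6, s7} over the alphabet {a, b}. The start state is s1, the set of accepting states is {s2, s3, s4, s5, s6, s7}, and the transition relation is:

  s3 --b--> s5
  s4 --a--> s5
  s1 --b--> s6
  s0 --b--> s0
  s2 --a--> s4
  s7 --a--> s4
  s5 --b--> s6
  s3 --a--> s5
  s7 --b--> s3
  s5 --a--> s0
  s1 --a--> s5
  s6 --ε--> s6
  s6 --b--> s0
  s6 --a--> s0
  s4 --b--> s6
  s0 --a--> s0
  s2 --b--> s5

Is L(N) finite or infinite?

finite

The useful states (reachable from s1 and able to reach an accepting state) are {s1, s5, s6}.
Restricted to these states the transition graph has no cycle, so every accepting path has bounded length and L is finite.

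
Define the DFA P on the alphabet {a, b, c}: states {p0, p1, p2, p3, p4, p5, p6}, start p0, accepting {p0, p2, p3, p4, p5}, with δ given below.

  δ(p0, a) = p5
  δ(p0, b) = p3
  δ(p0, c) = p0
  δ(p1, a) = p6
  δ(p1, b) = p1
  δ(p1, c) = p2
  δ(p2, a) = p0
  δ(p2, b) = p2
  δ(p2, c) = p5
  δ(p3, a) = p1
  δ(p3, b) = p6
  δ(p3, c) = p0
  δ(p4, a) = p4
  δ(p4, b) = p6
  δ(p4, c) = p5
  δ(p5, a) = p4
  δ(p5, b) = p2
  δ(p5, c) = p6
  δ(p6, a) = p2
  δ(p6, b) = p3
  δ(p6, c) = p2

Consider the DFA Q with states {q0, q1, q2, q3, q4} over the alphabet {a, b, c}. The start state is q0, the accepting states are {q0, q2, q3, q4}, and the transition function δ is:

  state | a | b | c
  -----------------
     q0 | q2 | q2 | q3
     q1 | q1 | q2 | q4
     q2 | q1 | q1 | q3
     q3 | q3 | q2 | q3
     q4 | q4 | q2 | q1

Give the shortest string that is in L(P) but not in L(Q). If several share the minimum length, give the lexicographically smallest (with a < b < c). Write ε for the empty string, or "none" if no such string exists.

The string aa is accepted by P but not by Q.
No shorter string lies in the difference, and aa is the lexicographically first length-2 string in L(P) \ L(Q).

aa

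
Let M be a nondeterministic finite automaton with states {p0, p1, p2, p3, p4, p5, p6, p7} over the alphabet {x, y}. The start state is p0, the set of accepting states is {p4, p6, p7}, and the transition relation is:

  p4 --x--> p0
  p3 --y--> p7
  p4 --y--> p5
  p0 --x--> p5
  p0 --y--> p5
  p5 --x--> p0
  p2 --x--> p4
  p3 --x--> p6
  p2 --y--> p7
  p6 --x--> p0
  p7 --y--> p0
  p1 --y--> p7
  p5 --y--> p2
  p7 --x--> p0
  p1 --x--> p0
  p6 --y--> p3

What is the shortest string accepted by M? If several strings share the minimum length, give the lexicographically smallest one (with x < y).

A breadth-first search from p0 reaches an accepting state first via the path p0 → p5 → p2 → p4 on input xyx.
No string of length < 3 is accepted (BFS exhausts all shorter strings without reaching an accepting state), and xyx is the lexicographically least accepting string of length 3.

xyx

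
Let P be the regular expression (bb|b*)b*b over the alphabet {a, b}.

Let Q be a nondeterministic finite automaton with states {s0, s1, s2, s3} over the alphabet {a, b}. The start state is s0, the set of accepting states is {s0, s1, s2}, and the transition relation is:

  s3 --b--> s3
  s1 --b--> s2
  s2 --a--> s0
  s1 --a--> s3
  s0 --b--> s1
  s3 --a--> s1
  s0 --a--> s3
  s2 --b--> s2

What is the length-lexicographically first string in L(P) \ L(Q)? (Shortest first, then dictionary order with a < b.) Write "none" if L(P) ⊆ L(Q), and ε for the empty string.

Converting the expression P to a DFA (subset construction, then merging equivalent states) gives the minimal DFA with states {p0, p1, p2}, start state p0, accepting states {p2} and transitions p0: a→p1, b→p2; p1: a→p1, b→p1; p2: a→p1, b→p2.
Exploring the product automaton P × Q from the start pair (p0, s0), following both machines on each input symbol, reaches 7 state pairs: (p0, s0), (p1, s3), (p2, s1), (p1, s1), (p2, s2), (p1, s2), (p1, s0).
P accepts in {p2} and Q accepts in {s0, s1, s2}. The reachable pairs whose P-component is accepting are (p2, s1), (p2, s2); in each of them the Q-component is accepting too, so the product for L(P) \ L(Q) (P-component accepting, Q-component rejecting) has no reachable accepting pair and the difference is empty.
So every string accepted by P is also accepted by Q: L(P) \ L(Q) = ∅ and there is no such string.

none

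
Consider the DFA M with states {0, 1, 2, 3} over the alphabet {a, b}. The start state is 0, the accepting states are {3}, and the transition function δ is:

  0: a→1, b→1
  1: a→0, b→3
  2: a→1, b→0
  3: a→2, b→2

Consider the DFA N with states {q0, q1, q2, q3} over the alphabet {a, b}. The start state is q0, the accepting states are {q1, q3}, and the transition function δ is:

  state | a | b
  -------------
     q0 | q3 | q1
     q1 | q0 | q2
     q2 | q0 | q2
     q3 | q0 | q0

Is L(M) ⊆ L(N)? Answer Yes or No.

No

The string ab is in L(M) but not in L(N).
So L(M) ⊄ L(N).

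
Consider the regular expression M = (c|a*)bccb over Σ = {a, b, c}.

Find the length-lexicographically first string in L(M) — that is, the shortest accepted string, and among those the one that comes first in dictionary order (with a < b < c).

bccb

By inspection of the expression, no string of length less than 4 matches, and bccb is the lexicographically first match of length 4.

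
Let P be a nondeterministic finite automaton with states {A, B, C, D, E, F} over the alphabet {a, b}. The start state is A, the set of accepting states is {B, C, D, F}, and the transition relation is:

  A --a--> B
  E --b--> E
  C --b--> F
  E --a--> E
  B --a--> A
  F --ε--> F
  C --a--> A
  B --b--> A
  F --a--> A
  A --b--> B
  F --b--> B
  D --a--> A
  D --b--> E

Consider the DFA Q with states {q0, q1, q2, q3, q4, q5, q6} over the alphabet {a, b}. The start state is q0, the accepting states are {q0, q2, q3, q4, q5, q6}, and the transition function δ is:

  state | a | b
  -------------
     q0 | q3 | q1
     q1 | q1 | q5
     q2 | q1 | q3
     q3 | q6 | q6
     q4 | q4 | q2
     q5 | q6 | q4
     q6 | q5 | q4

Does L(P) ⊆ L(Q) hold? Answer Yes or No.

The string b is in L(P) but not in L(Q).
So L(P) ⊄ L(Q).

No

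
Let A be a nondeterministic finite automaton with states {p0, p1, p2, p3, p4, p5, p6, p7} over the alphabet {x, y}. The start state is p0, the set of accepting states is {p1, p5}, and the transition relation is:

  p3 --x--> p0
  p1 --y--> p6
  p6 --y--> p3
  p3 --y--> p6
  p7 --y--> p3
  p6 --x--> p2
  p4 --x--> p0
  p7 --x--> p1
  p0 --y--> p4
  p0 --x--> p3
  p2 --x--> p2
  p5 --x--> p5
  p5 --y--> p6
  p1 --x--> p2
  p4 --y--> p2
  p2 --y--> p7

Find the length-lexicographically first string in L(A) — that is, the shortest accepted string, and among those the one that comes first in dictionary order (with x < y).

yyyx

A breadth-first search from p0 reaches an accepting state first via the path p0 → p4 → p2 → p7 → p1 on input yyyx.
No string of length < 4 is accepted (BFS exhausts all shorter strings without reaching an accepting state), and yyyx is the lexicographically least accepting string of length 4.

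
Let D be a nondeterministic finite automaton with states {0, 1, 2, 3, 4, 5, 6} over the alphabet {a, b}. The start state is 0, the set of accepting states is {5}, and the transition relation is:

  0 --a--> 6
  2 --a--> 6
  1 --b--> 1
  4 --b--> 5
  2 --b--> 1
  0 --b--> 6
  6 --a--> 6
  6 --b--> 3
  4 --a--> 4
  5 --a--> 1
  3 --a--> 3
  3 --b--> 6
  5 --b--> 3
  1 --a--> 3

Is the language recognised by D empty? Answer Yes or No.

Yes

The states reachable from the start state are {0, 3, 6}.
None of the accepting states {5} is reachable, so no string is accepted and L(D) = ∅.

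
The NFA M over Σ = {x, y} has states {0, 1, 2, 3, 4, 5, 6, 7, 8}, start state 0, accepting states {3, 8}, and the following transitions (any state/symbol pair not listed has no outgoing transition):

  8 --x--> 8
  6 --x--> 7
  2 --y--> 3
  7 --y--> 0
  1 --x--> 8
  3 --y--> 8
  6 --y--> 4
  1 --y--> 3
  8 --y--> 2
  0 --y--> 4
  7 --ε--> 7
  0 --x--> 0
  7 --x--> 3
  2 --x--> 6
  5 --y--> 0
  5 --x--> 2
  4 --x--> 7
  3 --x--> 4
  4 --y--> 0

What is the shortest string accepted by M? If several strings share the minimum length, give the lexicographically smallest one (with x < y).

yxx

A breadth-first search from 0 reaches an accepting state first via the path 0 → 4 → 7 → 3 on input yxx.
No string of length < 3 is accepted (BFS exhausts all shorter strings without reaching an accepting state), and yxx is the lexicographically least accepting string of length 3.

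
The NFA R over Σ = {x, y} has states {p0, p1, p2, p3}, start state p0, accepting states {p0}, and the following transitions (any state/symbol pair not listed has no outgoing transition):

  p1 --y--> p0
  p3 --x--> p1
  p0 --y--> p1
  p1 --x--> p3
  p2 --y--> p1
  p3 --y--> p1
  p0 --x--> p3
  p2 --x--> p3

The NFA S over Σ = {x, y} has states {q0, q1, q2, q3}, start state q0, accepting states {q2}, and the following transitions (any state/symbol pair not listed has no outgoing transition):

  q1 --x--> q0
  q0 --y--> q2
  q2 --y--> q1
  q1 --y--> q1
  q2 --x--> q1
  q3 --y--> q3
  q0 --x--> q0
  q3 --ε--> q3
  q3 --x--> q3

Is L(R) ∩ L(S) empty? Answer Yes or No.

The string xxy is accepted by both R and S.
Hence L(R) ∩ L(S) ≠ ∅.

No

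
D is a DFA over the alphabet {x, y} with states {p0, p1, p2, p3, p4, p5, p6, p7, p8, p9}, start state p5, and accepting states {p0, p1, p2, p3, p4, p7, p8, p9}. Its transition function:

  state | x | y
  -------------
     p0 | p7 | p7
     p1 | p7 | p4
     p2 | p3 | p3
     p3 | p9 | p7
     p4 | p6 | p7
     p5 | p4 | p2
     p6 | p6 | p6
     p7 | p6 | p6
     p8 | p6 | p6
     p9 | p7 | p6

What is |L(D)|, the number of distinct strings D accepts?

11

The useful subgraph on states {p2, p3, p4, p5, p7, p9} is acyclic, so L(D) is finite; the longest accepting path visits 5 useful states, giving maximum string length 4.
Counting accepting paths from p5 by length: 2 of length 1, 3 of length 2, 4 of length 3, 2 of length 4. Total 11.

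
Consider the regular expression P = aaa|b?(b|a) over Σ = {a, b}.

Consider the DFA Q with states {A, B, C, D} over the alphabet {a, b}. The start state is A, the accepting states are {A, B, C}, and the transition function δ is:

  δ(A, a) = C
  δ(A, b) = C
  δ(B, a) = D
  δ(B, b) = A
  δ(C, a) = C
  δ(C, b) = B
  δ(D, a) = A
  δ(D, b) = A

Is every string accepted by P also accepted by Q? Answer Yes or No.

Yes

Converting the expression P to a DFA (subset construction, then merging equivalent states) gives the minimal DFA with states {p0, p1, p2, p3, p4, p5}, start state p0, accepting states {p1, p2, p5} and transitions p0: a→p1, b→p2; p1: a→p3, b→p4; p2: a→p5, b→p5; p3: a→p5, b→p4; p4: a→p4, b→p4; p5: a→p4, b→p4.
Exploring the product automaton P × Q from the start pair (p0, A), following both machines on each input symbol, reaches 10 state pairs: (p0, A), (p1, C), (p2, C), (p3, C), (p4, B), (p5, C), (p5, B), (p4, D), (p4, A), (p4, C).
P accepts in {p1, p2, p5} and Q accepts in {A, B, C}. The reachable pairs whose P-component is accepting are (p1, C), (p2, C), (p5, C), (p5, B); in each of them the Q-component is accepting too, so the product for L(P) \ L(Q) (P-component accepting, Q-component rejecting) has no reachable accepting pair and the difference is empty.
Hence every string in L(P) is also in L(Q).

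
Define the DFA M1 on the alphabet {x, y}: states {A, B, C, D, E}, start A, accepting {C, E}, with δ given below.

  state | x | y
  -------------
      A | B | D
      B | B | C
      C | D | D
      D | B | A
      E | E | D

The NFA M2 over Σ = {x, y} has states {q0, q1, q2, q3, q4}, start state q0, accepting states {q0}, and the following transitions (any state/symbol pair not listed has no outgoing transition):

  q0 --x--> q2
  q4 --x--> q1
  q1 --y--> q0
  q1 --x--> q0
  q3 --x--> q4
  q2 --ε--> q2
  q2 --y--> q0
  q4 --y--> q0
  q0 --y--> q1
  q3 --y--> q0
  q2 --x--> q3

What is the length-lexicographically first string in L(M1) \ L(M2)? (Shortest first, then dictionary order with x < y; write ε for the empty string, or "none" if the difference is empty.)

The string yxy is accepted by M1 but not by M2.
No shorter string lies in the difference, and yxy is the lexicographically first length-3 string in L(M1) \ L(M2).

yxy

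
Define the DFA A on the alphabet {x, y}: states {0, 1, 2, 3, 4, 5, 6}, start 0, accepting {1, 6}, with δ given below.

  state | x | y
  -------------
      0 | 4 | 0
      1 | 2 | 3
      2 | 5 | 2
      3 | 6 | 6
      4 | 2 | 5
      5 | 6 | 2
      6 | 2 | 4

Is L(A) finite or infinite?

infinite

State 0 is reachable from the start and can reach an accepting state, and it lies on the cycle 0 → 0.
Traversing that cycle any number of times yields accepted strings of unbounded length, so the language is infinite.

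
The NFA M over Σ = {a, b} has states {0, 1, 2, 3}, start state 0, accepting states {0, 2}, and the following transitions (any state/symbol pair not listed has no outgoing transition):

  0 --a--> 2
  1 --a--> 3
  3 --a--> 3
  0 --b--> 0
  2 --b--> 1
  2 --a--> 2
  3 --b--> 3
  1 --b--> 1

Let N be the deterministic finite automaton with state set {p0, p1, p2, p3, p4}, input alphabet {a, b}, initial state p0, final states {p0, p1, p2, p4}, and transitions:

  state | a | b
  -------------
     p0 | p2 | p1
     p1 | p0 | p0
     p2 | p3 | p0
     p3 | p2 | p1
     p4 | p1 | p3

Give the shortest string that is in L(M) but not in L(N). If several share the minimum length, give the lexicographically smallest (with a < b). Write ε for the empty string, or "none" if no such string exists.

The string aa is accepted by M but not by N.
No shorter string lies in the difference, and aa is the lexicographically first length-2 string in L(M) \ L(N).

aa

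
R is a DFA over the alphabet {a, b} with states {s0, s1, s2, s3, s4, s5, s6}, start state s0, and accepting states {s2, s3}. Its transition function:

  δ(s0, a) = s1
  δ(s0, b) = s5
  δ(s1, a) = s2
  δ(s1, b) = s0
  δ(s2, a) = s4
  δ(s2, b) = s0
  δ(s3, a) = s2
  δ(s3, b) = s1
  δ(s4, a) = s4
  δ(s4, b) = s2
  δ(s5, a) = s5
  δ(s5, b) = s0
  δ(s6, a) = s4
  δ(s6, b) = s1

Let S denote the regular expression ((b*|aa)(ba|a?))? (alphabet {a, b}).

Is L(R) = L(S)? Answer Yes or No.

No

The string aaab is accepted by R but rejected by S.
So L(R) ≠ L(S).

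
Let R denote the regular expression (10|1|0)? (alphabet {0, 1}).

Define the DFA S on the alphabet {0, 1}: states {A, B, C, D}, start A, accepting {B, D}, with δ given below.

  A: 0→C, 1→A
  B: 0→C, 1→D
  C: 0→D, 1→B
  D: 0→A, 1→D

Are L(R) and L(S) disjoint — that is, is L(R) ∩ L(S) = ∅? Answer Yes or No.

Converting the expression R to a DFA (subset construction, then merging equivalent states) gives the minimal DFA with states {r0, r1, r2, r3}, start state r0, accepting states {r0, r1, r2} and transitions r0: 0→r1, 1→r2; r1: 0→r3, 1→r3; r2: 0→r1, 1→r3; r3: 0→r3, 1→r3.
Exploring the product automaton R × S from the start pair (r0, A), following both machines on each input symbol, reaches 7 state pairs: (r0, A), (r1, C), (r2, A), (r3, D), (r3, B), (r3, A), (r3, C).
R accepts in {r0, r1, r2} and S accepts in {B, D}; no reachable pair has both components accepting, so no string drives both machines to acceptance simultaneously and L(R) ∩ L(S) = ∅.
So no string is accepted by both, and the intersection is empty.

Yes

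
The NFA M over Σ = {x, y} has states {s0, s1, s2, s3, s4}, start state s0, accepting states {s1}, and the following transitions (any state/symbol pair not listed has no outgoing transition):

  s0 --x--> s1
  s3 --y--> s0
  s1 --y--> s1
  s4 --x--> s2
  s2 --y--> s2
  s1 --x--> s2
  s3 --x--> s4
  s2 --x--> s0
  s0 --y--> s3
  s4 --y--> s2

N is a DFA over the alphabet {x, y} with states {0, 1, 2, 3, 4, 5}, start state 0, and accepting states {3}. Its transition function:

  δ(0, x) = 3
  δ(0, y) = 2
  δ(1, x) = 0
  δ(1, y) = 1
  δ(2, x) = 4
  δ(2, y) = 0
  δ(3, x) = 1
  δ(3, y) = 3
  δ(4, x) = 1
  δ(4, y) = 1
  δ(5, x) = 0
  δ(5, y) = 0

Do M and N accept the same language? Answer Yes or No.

Yes

Exploring the product automaton M × N from the start pair (s0, 0), following both machines on each input symbol, reaches 5 state pairs: (s0, 0), (s1, 3), (s3, 2), (s2, 1), (s4, 4).
M accepts in {s1} and N accepts in {3}. In every reachable pair the two components are either both accepting — (s1, 3) — or both non-accepting, so no string is accepted by exactly one of the machines: L(M) \ L(N) and L(N) \ L(M) are both empty.
Hence every string is accepted by M iff it is accepted by N, and the two languages coincide.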